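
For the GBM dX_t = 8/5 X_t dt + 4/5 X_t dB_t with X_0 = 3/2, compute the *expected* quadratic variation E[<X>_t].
E[<X>_t] = 3*exp(96*t/25)/8 - 3/8

<X>_t = int_0^t ((4/5) * X_s)^2 ds. Taking expectation inside the integral: E[<X>_t] = (4/5)^2 * int_0^t E[X_s^2] ds. For GBM, E[X_s^2] = x_0^2 * exp((2 mu + sigma^2) s). Integrating:
  E[<X>_t] = (4/5)^2 * (3/2)^2 * (exp((2*(8/5) + (4/5)^2) t) - 1) / (2*(8/5) + (4/5)^2)
           = (4/5)^2 * (3/2)^2 * (exp((96/25) t) - 1) / (96/25) = 3*exp(96*t/25)/8 - 3/8.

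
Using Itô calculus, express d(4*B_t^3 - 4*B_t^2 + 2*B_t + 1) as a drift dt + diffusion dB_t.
d(4*B_t^3 - 4*B_t^2 + 2*B_t + 1) = (12*B_t - 4) dt + (12*B_t^2 - 8*B_t + 2) dB_t

Itô's formula for f(B_t) gives d f(B_t) = f'(B_t) dB_t + (1/2) f''(B_t) dt. Compute derivatives of f(x) = 4*x^3 - 4*x^2 + 2*x + 1:
  f'(x)  = 12*x^2 - 8*x + 2
  f''(x) = 24*x - 8
Substitute x = B_t and multiply the f'' term by 1/2:
  drift     = (1/2) * (24*x - 8) evaluated at B_t = 12*B_t - 4
  diffusion = (12*x^2 - 8*x + 2) evaluated at B_t = 12*B_t^2 - 8*B_t + 2
Therefore d(4*B_t^3 - 4*B_t^2 + 2*B_t + 1) = (12*B_t - 4) dt + (12*B_t^2 - 8*B_t + 2) dB_t.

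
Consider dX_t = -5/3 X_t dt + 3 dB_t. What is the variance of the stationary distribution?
lim Var(X_t) = 27/10

The OU SDE dX = -theta X dt + sigma dB admits the integrating factor exp(theta t): d(exp(theta t) X_t) = sigma exp(theta t) dB_t. Integrating from 0 to t gives X_t = x_0 * exp(-theta t) + sigma * int_0^t exp(-theta (t-s)) dB_s for any initial x_0. The Itô integral has variance (by the Itô isometry) sigma^2 * int_0^t exp(-2 theta (t - s)) ds = sigma^2 * (1 - exp(-2 theta t)) / (2 theta), independent of x_0.
With theta = 5/3, sigma = 3:
  Var(X_t) = (3)^2 * (1 - exp(-2*5/3 t)) / (2 * 5/3) = 27/10 - 27*exp(-10*t/3)/10.
As t -> infinity, exp(-2*5/3 t) -> 0, so the stationary variance is sigma^2 / (2 theta) = 27/10.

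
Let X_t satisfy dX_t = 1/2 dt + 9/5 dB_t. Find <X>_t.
<X>_t = 81*t/25

For an Itô process dX_t = a(t) dt + b(t) dB_t, the quadratic variation is <X>_t = int_0^t b(s)^2 ds (the drift term does not contribute). Here b(s) = 9/5, so
  b(s)^2 = 81/25.
Integrating from 0 to t:
  <X>_t = int_0^t (81/25) ds = 81*t/25.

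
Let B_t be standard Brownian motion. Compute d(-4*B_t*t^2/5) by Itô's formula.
d(-4*B_t*t^2/5) = (-8*B_t*t/5) dt + (-4*t^2/5) dB_t

Itô's formula for f(t, x): d f(t, B_t) = (f_t + (1/2) f_xx) dt + f_x dB_t. Compute partials of f(t, x) = -4*t^2*x/5:
  f_t(t,x)  = -8*t*x/5
  f_x(t,x)  = -4*t^2/5
  f_xx(t,x) = 0
Assemble drift = f_t + (1/2) f_xx = -8*t*x/5 and diffusion = f_x = -4*t^2/5. Substituting x = B_t:
  d(-4*B_t*t^2/5) = (-8*B_t*t/5) dt + (-4*t^2/5) dB_t.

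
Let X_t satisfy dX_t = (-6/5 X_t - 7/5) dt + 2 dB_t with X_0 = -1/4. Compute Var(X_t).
Var(X_t) = 5/3 - 5*exp(-12*t/5)/3

The variance V(t) = Var(X_t) satisfies V'(t) = 2 a V(t) + c^2 with V(0) = 0 (drift coefficient is linear in X, diffusion is constant). With a = -6/5, c = 2, the solution is
  V(t) = (c^2 / (2 a)) * (exp(2 a t) - 1)
       = (2^2 / (2*(-6/5))) * (exp((-12/5) t) - 1)
       = 5/3 - 5*exp(-12*t/5)/3.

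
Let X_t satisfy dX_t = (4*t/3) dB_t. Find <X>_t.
<X>_t = 16*t^3/27

For an Itô process dX_t = a(t) dt + b(t) dB_t, the quadratic variation is <X>_t = int_0^t b(s)^2 ds (the drift term does not contribute). Here b(s) = 4*s/3, so
  b(s)^2 = 16*s^2/9.
Integrating from 0 to t:
  <X>_t = int_0^t (16*s^2/9) ds = 16*t^3/27.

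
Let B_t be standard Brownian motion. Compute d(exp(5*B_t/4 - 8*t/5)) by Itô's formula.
d(exp(5*B_t/4 - 8*t/5)) = (-131*exp(5*B_t/4 - 8*t/5)/160) dt + (5*exp(5*B_t/4 - 8*t/5)/4) dB_t

Itô's formula for f(t, x): d f(t, B_t) = (f_t + (1/2) f_xx) dt + f_x dB_t. Compute partials of f(t, x) = exp(-8*t/5 + 5*x/4):
  f_t(t,x)  = -8*exp(-8*t/5 + 5*x/4)/5
  f_x(t,x)  = 5*exp(-8*t/5 + 5*x/4)/4
  f_xx(t,x) = 25*exp(-8*t/5 + 5*x/4)/16
Assemble drift = f_t + (1/2) f_xx = -131*exp(-8*t/5 + 5*x/4)/160 and diffusion = f_x = 5*exp(-8*t/5 + 5*x/4)/4. Substituting x = B_t:
  d(exp(5*B_t/4 - 8*t/5)) = (-131*exp(5*B_t/4 - 8*t/5)/160) dt + (5*exp(5*B_t/4 - 8*t/5)/4) dB_t.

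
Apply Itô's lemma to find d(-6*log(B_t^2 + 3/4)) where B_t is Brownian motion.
d(-6*log(B_t^2 + 3/4)) = (24*(4*B_t^2 - 3)/(4*B_t^2 + 3)^2) dt + (-48*B_t/(4*B_t^2 + 3)) dB_t

Itô's formula for f(B_t) gives d f(B_t) = f'(B_t) dB_t + (1/2) f''(B_t) dt. Compute derivatives of f(x) = -6*log(x^2 + 3/4):
  f'(x)  = -48*x/(4*x^2 + 3)
  f''(x) = 48*(4*x^2 - 3)/(4*x^2 + 3)^2
Substitute x = B_t and multiply the f'' term by 1/2:
  drift     = (1/2) * (48*(4*x^2 - 3)/(4*x^2 + 3)^2) evaluated at B_t = 24*(4*B_t^2 - 3)/(4*B_t^2 + 3)^2
  diffusion = (-48*x/(4*x^2 + 3)) evaluated at B_t = -48*B_t/(4*B_t^2 + 3)
Therefore d(-6*log(B_t^2 + 3/4)) = (24*(4*B_t^2 - 3)/(4*B_t^2 + 3)^2) dt + (-48*B_t/(4*B_t^2 + 3)) dB_t.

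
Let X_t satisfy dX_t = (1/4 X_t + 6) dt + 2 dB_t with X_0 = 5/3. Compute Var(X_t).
Var(X_t) = 8*exp(t/2) - 8

The variance V(t) = Var(X_t) satisfies V'(t) = 2 a V(t) + c^2 with V(0) = 0 (drift coefficient is linear in X, diffusion is constant). With a = 1/4, c = 2, the solution is
  V(t) = (c^2 / (2 a)) * (exp(2 a t) - 1)
       = (2^2 / (2*(1/4))) * (exp((1/2) t) - 1)
       = 8*exp(t/2) - 8.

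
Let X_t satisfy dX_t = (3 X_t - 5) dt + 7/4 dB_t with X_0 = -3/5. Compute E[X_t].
E[X_t] = 5/3 - 34*exp(3*t)/15

Taking expectations and using E[dB_t] = 0, the mean m(t) = E[X_t] satisfies the ODE m'(t) = a m(t) + b with m(0) = x_0. With a = 3, b = -5, x_0 = -3/5, the solution is
  m(t) = x_0 * exp(a t) + (b/a) * (exp(a t) - 1)
       = (-3/5) * exp(3 t) + ((-5)/3) * (exp(3 t) - 1)
       = 5/3 - 34*exp(3*t)/15.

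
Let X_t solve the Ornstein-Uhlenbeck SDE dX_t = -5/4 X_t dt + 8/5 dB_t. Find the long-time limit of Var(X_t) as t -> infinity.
lim Var(X_t) = 128/125

The OU SDE dX = -theta X dt + sigma dB admits the integrating factor exp(theta t): d(exp(theta t) X_t) = sigma exp(theta t) dB_t. Integrating from 0 to t gives X_t = x_0 * exp(-theta t) + sigma * int_0^t exp(-theta (t-s)) dB_s for any initial x_0. The Itô integral has variance (by the Itô isometry) sigma^2 * int_0^t exp(-2 theta (t - s)) ds = sigma^2 * (1 - exp(-2 theta t)) / (2 theta), independent of x_0.
With theta = 5/4, sigma = 8/5:
  Var(X_t) = (8/5)^2 * (1 - exp(-2*5/4 t)) / (2 * 5/4) = 128/125 - 128*exp(-5*t/2)/125.
As t -> infinity, exp(-2*5/4 t) -> 0, so the stationary variance is sigma^2 / (2 theta) = 128/125.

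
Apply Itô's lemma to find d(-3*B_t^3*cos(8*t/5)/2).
d(-3*B_t^3*cos(8*t/5)/2) = (3*B_t*(8*B_t^2*sin(8*t/5) - 15*cos(8*t/5))/10) dt + (-9*B_t^2*cos(8*t/5)/2) dB_t

Itô's formula for f(t, x): d f(t, B_t) = (f_t + (1/2) f_xx) dt + f_x dB_t. Compute partials of f(t, x) = -3*x^3*cos(8*t/5)/2:
  f_t(t,x)  = 12*x^3*sin(8*t/5)/5
  f_x(t,x)  = -9*x^2*cos(8*t/5)/2
  f_xx(t,x) = -9*x*cos(8*t/5)
Assemble drift = f_t + (1/2) f_xx = 3*x*(8*x^2*sin(8*t/5) - 15*cos(8*t/5))/10 and diffusion = f_x = -9*x^2*cos(8*t/5)/2. Substituting x = B_t:
  d(-3*B_t^3*cos(8*t/5)/2) = (3*B_t*(8*B_t^2*sin(8*t/5) - 15*cos(8*t/5))/10) dt + (-9*B_t^2*cos(8*t/5)/2) dB_t.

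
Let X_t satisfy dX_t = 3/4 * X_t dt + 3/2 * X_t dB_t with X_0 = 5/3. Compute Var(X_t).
Var(X_t) = 25*(exp(9*t/4) - 1)*exp(3*t/2)/9

For GBM dX = mu X dt + sigma X dB with X_0 = x_0, apply Itô to Y = log X: dY = (mu - sigma^2/2) dt + sigma dB, so Y_t = log(x_0) + (mu - sigma^2/2) t + sigma B_t and hence X_t = x_0 * exp((mu - sigma^2/2) t + sigma B_t).
With mu = 3/4, sigma = 3/2, x_0 = 5/3, this gives:
  X_t = 5/3 * exp((-3/8) * t + (3/2) * B_t).
Since sigma*B_t ~ Normal(0, sigma^2 t), E[exp(sigma*B_t)] = exp(sigma^2 t / 2); so E[X_t] = x_0 * exp((mu - sigma^2/2) t) * exp(sigma^2 t / 2) = x_0 * exp(mu t) = 5*exp(3*t/4)/3.
Var(X_t) = E[X_t^2] - (E[X_t])^2 = x_0^2 * exp(2 mu t) * (exp(sigma^2 t) - 1) = 25*(exp(9*t/4) - 1)*exp(3*t/2)/9.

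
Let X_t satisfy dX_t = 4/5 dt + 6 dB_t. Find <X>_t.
<X>_t = 36*t

For an Itô process dX_t = a(t) dt + b(t) dB_t, the quadratic variation is <X>_t = int_0^t b(s)^2 ds (the drift term does not contribute). Here b(s) = 6, so
  b(s)^2 = 36.
Integrating from 0 to t:
  <X>_t = int_0^t (36) ds = 36*t.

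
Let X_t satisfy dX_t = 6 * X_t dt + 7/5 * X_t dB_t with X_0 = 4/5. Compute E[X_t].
E[X_t] = 4*exp(6*t)/5

For GBM dX = mu X dt + sigma X dB with X_0 = x_0, apply Itô to Y = log X: dY = (mu - sigma^2/2) dt + sigma dB, so Y_t = log(x_0) + (mu - sigma^2/2) t + sigma B_t and hence X_t = x_0 * exp((mu - sigma^2/2) t + sigma B_t).
With mu = 6, sigma = 7/5, x_0 = 4/5, this gives:
  X_t = 4/5 * exp((251/50) * t + (7/5) * B_t).
Since sigma*B_t ~ Normal(0, sigma^2 t), E[exp(sigma*B_t)] = exp(sigma^2 t / 2); so E[X_t] = x_0 * exp((mu - sigma^2/2) t) * exp(sigma^2 t / 2) = x_0 * exp(mu t) = 4*exp(6*t)/5.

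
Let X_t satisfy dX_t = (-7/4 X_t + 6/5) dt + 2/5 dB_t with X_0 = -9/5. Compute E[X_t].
E[X_t] = 24/35 - 87*exp(-7*t/4)/35

Taking expectations and using E[dB_t] = 0, the mean m(t) = E[X_t] satisfies the ODE m'(t) = a m(t) + b with m(0) = x_0. With a = -7/4, b = 6/5, x_0 = -9/5, the solution is
  m(t) = x_0 * exp(a t) + (b/a) * (exp(a t) - 1)
       = (-9/5) * exp((-7/4) t) + ((6/5)/(-7/4)) * (exp((-7/4) t) - 1)
       = 24/35 - 87*exp(-7*t/4)/35.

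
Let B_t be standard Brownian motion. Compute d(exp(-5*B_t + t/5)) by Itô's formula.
d(exp(-5*B_t + t/5)) = (127*exp(-5*B_t + t/5)/10) dt + (-5*exp(-5*B_t + t/5)) dB_t

Itô's formula for f(t, x): d f(t, B_t) = (f_t + (1/2) f_xx) dt + f_x dB_t. Compute partials of f(t, x) = exp(t/5 - 5*x):
  f_t(t,x)  = exp(t/5 - 5*x)/5
  f_x(t,x)  = -5*exp(t/5 - 5*x)
  f_xx(t,x) = 25*exp(t/5 - 5*x)
Assemble drift = f_t + (1/2) f_xx = 127*exp(t/5 - 5*x)/10 and diffusion = f_x = -5*exp(t/5 - 5*x). Substituting x = B_t:
  d(exp(-5*B_t + t/5)) = (127*exp(-5*B_t + t/5)/10) dt + (-5*exp(-5*B_t + t/5)) dB_t.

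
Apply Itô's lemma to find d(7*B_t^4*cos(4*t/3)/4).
d(7*B_t^4*cos(4*t/3)/4) = (7*B_t^2*(-2*B_t^2*sin(4*t/3) + 9*cos(4*t/3))/6) dt + (7*B_t^3*cos(4*t/3)) dB_t

Itô's formula for f(t, x): d f(t, B_t) = (f_t + (1/2) f_xx) dt + f_x dB_t. Compute partials of f(t, x) = 7*x^4*cos(4*t/3)/4:
  f_t(t,x)  = -7*x^4*sin(4*t/3)/3
  f_x(t,x)  = 7*x^3*cos(4*t/3)
  f_xx(t,x) = 21*x^2*cos(4*t/3)
Assemble drift = f_t + (1/2) f_xx = 7*x^2*(-2*x^2*sin(4*t/3) + 9*cos(4*t/3))/6 and diffusion = f_x = 7*x^3*cos(4*t/3). Substituting x = B_t:
  d(7*B_t^4*cos(4*t/3)/4) = (7*B_t^2*(-2*B_t^2*sin(4*t/3) + 9*cos(4*t/3))/6) dt + (7*B_t^3*cos(4*t/3)) dB_t.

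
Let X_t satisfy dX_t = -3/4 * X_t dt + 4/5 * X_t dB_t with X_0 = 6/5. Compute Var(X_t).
Var(X_t) = (36*exp(16*t/25) - 36)*exp(-3*t/2)/25

For GBM dX = mu X dt + sigma X dB with X_0 = x_0, apply Itô to Y = log X: dY = (mu - sigma^2/2) dt + sigma dB, so Y_t = log(x_0) + (mu - sigma^2/2) t + sigma B_t and hence X_t = x_0 * exp((mu - sigma^2/2) t + sigma B_t).
With mu = -3/4, sigma = 4/5, x_0 = 6/5, this gives:
  X_t = 6/5 * exp((-107/100) * t + (4/5) * B_t).
Since sigma*B_t ~ Normal(0, sigma^2 t), E[exp(sigma*B_t)] = exp(sigma^2 t / 2); so E[X_t] = x_0 * exp((mu - sigma^2/2) t) * exp(sigma^2 t / 2) = x_0 * exp(mu t) = 6*exp(-3*t/4)/5.
Var(X_t) = E[X_t^2] - (E[X_t])^2 = x_0^2 * exp(2 mu t) * (exp(sigma^2 t) - 1) = (36*exp(16*t/25) - 36)*exp(-3*t/2)/25.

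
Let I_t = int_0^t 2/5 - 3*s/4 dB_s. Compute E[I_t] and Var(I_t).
E[I_t] = 0; Var(I_t) = t*(75*t^2 - 120*t + 64)/400

The Itô integral of a deterministic integrand f(s) has mean 0 because each increment f(s) * (B_{s+ds} - B_s) has mean 0. By the Itô isometry:
  Var( int_0^t f(s) dB_s ) = E[ (int_0^t f(s) dB_s)^2 ] = int_0^t f(s)^2 ds.
Here f(s) = 2/5 - 3*s/4, so f(s)^2 = (15*s - 8)^2/400. Integrate:
  int_0^t ((15*s - 8)^2/400) ds = t*(75*t^2 - 120*t + 64)/400.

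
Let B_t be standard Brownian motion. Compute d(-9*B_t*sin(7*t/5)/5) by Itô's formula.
d(-9*B_t*sin(7*t/5)/5) = (-63*B_t*cos(7*t/5)/25) dt + (-9*sin(7*t/5)/5) dB_t

Itô's formula for f(t, x): d f(t, B_t) = (f_t + (1/2) f_xx) dt + f_x dB_t. Compute partials of f(t, x) = -9*x*sin(7*t/5)/5:
  f_t(t,x)  = -63*x*cos(7*t/5)/25
  f_x(t,x)  = -9*sin(7*t/5)/5
  f_xx(t,x) = 0
Assemble drift = f_t + (1/2) f_xx = -63*x*cos(7*t/5)/25 and diffusion = f_x = -9*sin(7*t/5)/5. Substituting x = B_t:
  d(-9*B_t*sin(7*t/5)/5) = (-63*B_t*cos(7*t/5)/25) dt + (-9*sin(7*t/5)/5) dB_t.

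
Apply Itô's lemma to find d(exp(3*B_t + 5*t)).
d(exp(3*B_t + 5*t)) = (19*exp(3*B_t + 5*t)/2) dt + (3*exp(3*B_t + 5*t)) dB_t

Itô's formula for f(t, x): d f(t, B_t) = (f_t + (1/2) f_xx) dt + f_x dB_t. Compute partials of f(t, x) = exp(5*t + 3*x):
  f_t(t,x)  = 5*exp(5*t + 3*x)
  f_x(t,x)  = 3*exp(5*t + 3*x)
  f_xx(t,x) = 9*exp(5*t + 3*x)
Assemble drift = f_t + (1/2) f_xx = 19*exp(5*t + 3*x)/2 and diffusion = f_x = 3*exp(5*t + 3*x). Substituting x = B_t:
  d(exp(3*B_t + 5*t)) = (19*exp(3*B_t + 5*t)/2) dt + (3*exp(3*B_t + 5*t)) dB_t.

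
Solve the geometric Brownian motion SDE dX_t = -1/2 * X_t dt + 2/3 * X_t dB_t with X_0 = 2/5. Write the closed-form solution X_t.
X_t = 2/5 * exp((-13/18) * t + (2/3) * B_t)

For GBM dX = mu X dt + sigma X dB with X_0 = x_0, apply Itô to Y = log X: dY = (mu - sigma^2/2) dt + sigma dB, so Y_t = log(x_0) + (mu - sigma^2/2) t + sigma B_t and hence X_t = x_0 * exp((mu - sigma^2/2) t + sigma B_t).
With mu = -1/2, sigma = 2/3, x_0 = 2/5, this gives:
  X_t = 2/5 * exp((-13/18) * t + (2/3) * B_t).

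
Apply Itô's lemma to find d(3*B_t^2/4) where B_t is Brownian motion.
d(3*B_t^2/4) = (3/4) dt + (3*B_t/2) dB_t

Itô's formula for f(B_t) gives d f(B_t) = f'(B_t) dB_t + (1/2) f''(B_t) dt. Compute derivatives of f(x) = 3*x^2/4:
  f'(x)  = 3*x/2
  f''(x) = 3/2
Substitute x = B_t and multiply the f'' term by 1/2:
  drift     = (1/2) * (3/2) evaluated at B_t = 3/4
  diffusion = (3*x/2) evaluated at B_t = 3*B_t/2
Therefore d(3*B_t^2/4) = (3/4) dt + (3*B_t/2) dB_t.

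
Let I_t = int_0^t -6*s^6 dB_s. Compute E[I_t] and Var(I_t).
E[I_t] = 0; Var(I_t) = 36*t^13/13

The Itô integral of a deterministic integrand f(s) has mean 0 because each increment f(s) * (B_{s+ds} - B_s) has mean 0. By the Itô isometry:
  Var( int_0^t f(s) dB_s ) = E[ (int_0^t f(s) dB_s)^2 ] = int_0^t f(s)^2 ds.
Here f(s) = -6*s^6, so f(s)^2 = 36*s^12. Integrate:
  int_0^t (36*s^12) ds = 36*t^13/13.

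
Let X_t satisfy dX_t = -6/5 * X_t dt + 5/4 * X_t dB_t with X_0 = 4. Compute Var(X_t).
Var(X_t) = (16*exp(25*t/16) - 16)*exp(-12*t/5)

For GBM dX = mu X dt + sigma X dB with X_0 = x_0, apply Itô to Y = log X: dY = (mu - sigma^2/2) dt + sigma dB, so Y_t = log(x_0) + (mu - sigma^2/2) t + sigma B_t and hence X_t = x_0 * exp((mu - sigma^2/2) t + sigma B_t).
With mu = -6/5, sigma = 5/4, x_0 = 4, this gives:
  X_t = 4 * exp((-317/160) * t + (5/4) * B_t).
Since sigma*B_t ~ Normal(0, sigma^2 t), E[exp(sigma*B_t)] = exp(sigma^2 t / 2); so E[X_t] = x_0 * exp((mu - sigma^2/2) t) * exp(sigma^2 t / 2) = x_0 * exp(mu t) = 4*exp(-6*t/5).
Var(X_t) = E[X_t^2] - (E[X_t])^2 = x_0^2 * exp(2 mu t) * (exp(sigma^2 t) - 1) = (16*exp(25*t/16) - 16)*exp(-12*t/5).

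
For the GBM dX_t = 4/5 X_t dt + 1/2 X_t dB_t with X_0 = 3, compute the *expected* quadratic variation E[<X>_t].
E[<X>_t] = 45*exp(37*t/20)/37 - 45/37

<X>_t = int_0^t ((1/2) * X_s)^2 ds. Taking expectation inside the integral: E[<X>_t] = (1/2)^2 * int_0^t E[X_s^2] ds. For GBM, E[X_s^2] = x_0^2 * exp((2 mu + sigma^2) s). Integrating:
  E[<X>_t] = (1/2)^2 * 3^2 * (exp((2*(4/5) + (1/2)^2) t) - 1) / (2*(4/5) + (1/2)^2)
           = (1/2)^2 * 3^2 * (exp((37/20) t) - 1) / (37/20) = 45*exp(37*t/20)/37 - 45/37.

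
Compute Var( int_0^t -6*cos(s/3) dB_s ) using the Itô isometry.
Var = 18*t + 27*sin(2*t/3)

The Itô integral of a deterministic integrand f(s) has mean 0 because each increment f(s) * (B_{s+ds} - B_s) has mean 0. By the Itô isometry:
  Var( int_0^t f(s) dB_s ) = E[ (int_0^t f(s) dB_s)^2 ] = int_0^t f(s)^2 ds.
Here f(s) = -6*cos(s/3), so f(s)^2 = 36*cos(s/3)^2. Integrate:
  int_0^t (36*cos(s/3)^2) ds = 18*t + 27*sin(2*t/3).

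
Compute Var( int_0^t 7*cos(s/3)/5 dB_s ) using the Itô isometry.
Var = 49*t/50 + 147*sin(2*t/3)/100

The Itô integral of a deterministic integrand f(s) has mean 0 because each increment f(s) * (B_{s+ds} - B_s) has mean 0. By the Itô isometry:
  Var( int_0^t f(s) dB_s ) = E[ (int_0^t f(s) dB_s)^2 ] = int_0^t f(s)^2 ds.
Here f(s) = 7*cos(s/3)/5, so f(s)^2 = 49*cos(s/3)^2/25. Integrate:
  int_0^t (49*cos(s/3)^2/25) ds = 49*t/50 + 147*sin(2*t/3)/100.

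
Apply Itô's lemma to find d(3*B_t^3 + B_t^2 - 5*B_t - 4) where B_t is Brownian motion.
d(3*B_t^3 + B_t^2 - 5*B_t - 4) = (9*B_t + 1) dt + (9*B_t^2 + 2*B_t - 5) dB_t

Itô's formula for f(B_t) gives d f(B_t) = f'(B_t) dB_t + (1/2) f''(B_t) dt. Compute derivatives of f(x) = 3*x^3 + x^2 - 5*x - 4:
  f'(x)  = 9*x^2 + 2*x - 5
  f''(x) = 18*x + 2
Substitute x = B_t and multiply the f'' term by 1/2:
  drift     = (1/2) * (18*x + 2) evaluated at B_t = 9*B_t + 1
  diffusion = (9*x^2 + 2*x - 5) evaluated at B_t = 9*B_t^2 + 2*B_t - 5
Therefore d(3*B_t^3 + B_t^2 - 5*B_t - 4) = (9*B_t + 1) dt + (9*B_t^2 + 2*B_t - 5) dB_t.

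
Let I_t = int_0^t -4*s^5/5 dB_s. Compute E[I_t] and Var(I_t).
E[I_t] = 0; Var(I_t) = 16*t^11/275

The Itô integral of a deterministic integrand f(s) has mean 0 because each increment f(s) * (B_{s+ds} - B_s) has mean 0. By the Itô isometry:
  Var( int_0^t f(s) dB_s ) = E[ (int_0^t f(s) dB_s)^2 ] = int_0^t f(s)^2 ds.
Here f(s) = -4*s^5/5, so f(s)^2 = 16*s^10/25. Integrate:
  int_0^t (16*s^10/25) ds = 16*t^11/275.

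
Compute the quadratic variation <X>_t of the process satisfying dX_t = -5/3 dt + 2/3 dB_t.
<X>_t = 4*t/9

For an Itô process dX_t = a(t) dt + b(t) dB_t, the quadratic variation is <X>_t = int_0^t b(s)^2 ds (the drift term does not contribute). Here b(s) = 2/3, so
  b(s)^2 = 4/9.
Integrating from 0 to t:
  <X>_t = int_0^t (4/9) ds = 4*t/9.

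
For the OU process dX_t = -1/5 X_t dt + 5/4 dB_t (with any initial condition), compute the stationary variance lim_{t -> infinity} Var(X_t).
lim Var(X_t) = 125/32

The OU SDE dX = -theta X dt + sigma dB admits the integrating factor exp(theta t): d(exp(theta t) X_t) = sigma exp(theta t) dB_t. Integrating from 0 to t gives X_t = x_0 * exp(-theta t) + sigma * int_0^t exp(-theta (t-s)) dB_s for any initial x_0. The Itô integral has variance (by the Itô isometry) sigma^2 * int_0^t exp(-2 theta (t - s)) ds = sigma^2 * (1 - exp(-2 theta t)) / (2 theta), independent of x_0.
With theta = 1/5, sigma = 5/4:
  Var(X_t) = (5/4)^2 * (1 - exp(-2*1/5 t)) / (2 * 1/5) = 125/32 - 125*exp(-2*t/5)/32.
As t -> infinity, exp(-2*1/5 t) -> 0, so the stationary variance is sigma^2 / (2 theta) = 125/32.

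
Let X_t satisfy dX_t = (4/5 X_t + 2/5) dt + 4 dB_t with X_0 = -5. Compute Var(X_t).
Var(X_t) = 10*exp(8*t/5) - 10

The variance V(t) = Var(X_t) satisfies V'(t) = 2 a V(t) + c^2 with V(0) = 0 (drift coefficient is linear in X, diffusion is constant). With a = 4/5, c = 4, the solution is
  V(t) = (c^2 / (2 a)) * (exp(2 a t) - 1)
       = (4^2 / (2*(4/5))) * (exp((8/5) t) - 1)
       = 10*exp(8*t/5) - 10.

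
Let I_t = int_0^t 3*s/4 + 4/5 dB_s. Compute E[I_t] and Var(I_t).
E[I_t] = 0; Var(I_t) = t*(75*t^2 + 240*t + 256)/400

The Itô integral of a deterministic integrand f(s) has mean 0 because each increment f(s) * (B_{s+ds} - B_s) has mean 0. By the Itô isometry:
  Var( int_0^t f(s) dB_s ) = E[ (int_0^t f(s) dB_s)^2 ] = int_0^t f(s)^2 ds.
Here f(s) = 3*s/4 + 4/5, so f(s)^2 = (15*s + 16)^2/400. Integrate:
  int_0^t ((15*s + 16)^2/400) ds = t*(75*t^2 + 240*t + 256)/400.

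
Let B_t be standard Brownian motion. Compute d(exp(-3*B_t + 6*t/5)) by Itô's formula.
d(exp(-3*B_t + 6*t/5)) = (57*exp(-3*B_t + 6*t/5)/10) dt + (-3*exp(-3*B_t + 6*t/5)) dB_t

Itô's formula for f(t, x): d f(t, B_t) = (f_t + (1/2) f_xx) dt + f_x dB_t. Compute partials of f(t, x) = exp(6*t/5 - 3*x):
  f_t(t,x)  = 6*exp(6*t/5 - 3*x)/5
  f_x(t,x)  = -3*exp(6*t/5 - 3*x)
  f_xx(t,x) = 9*exp(6*t/5 - 3*x)
Assemble drift = f_t + (1/2) f_xx = 57*exp(6*t/5 - 3*x)/10 and diffusion = f_x = -3*exp(6*t/5 - 3*x). Substituting x = B_t:
  d(exp(-3*B_t + 6*t/5)) = (57*exp(-3*B_t + 6*t/5)/10) dt + (-3*exp(-3*B_t + 6*t/5)) dB_t.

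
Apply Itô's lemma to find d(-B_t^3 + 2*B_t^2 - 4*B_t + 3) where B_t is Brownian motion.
d(-B_t^3 + 2*B_t^2 - 4*B_t + 3) = (2 - 3*B_t) dt + (-3*B_t^2 + 4*B_t - 4) dB_t

Itô's formula for f(B_t) gives d f(B_t) = f'(B_t) dB_t + (1/2) f''(B_t) dt. Compute derivatives of f(x) = -x^3 + 2*x^2 - 4*x + 3:
  f'(x)  = -3*x^2 + 4*x - 4
  f''(x) = 4 - 6*x
Substitute x = B_t and multiply the f'' term by 1/2:
  drift     = (1/2) * (4 - 6*x) evaluated at B_t = 2 - 3*B_t
  diffusion = (-3*x^2 + 4*x - 4) evaluated at B_t = -3*B_t^2 + 4*B_t - 4
Therefore d(-B_t^3 + 2*B_t^2 - 4*B_t + 3) = (2 - 3*B_t) dt + (-3*B_t^2 + 4*B_t - 4) dB_t.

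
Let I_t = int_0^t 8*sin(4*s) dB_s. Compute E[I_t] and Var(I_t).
E[I_t] = 0; Var(I_t) = 32*t - 8*sin(4*t)*cos(4*t)

The Itô integral of a deterministic integrand f(s) has mean 0 because each increment f(s) * (B_{s+ds} - B_s) has mean 0. By the Itô isometry:
  Var( int_0^t f(s) dB_s ) = E[ (int_0^t f(s) dB_s)^2 ] = int_0^t f(s)^2 ds.
Here f(s) = 8*sin(4*s), so f(s)^2 = 64*sin(4*s)^2. Integrate:
  int_0^t (64*sin(4*s)^2) ds = 32*t - 8*sin(4*t)*cos(4*t).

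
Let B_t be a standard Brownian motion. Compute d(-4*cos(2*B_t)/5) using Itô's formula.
d(-4*cos(2*B_t)/5) = (8*cos(2*B_t)/5) dt + (8*sin(2*B_t)/5) dB_t

Itô's formula for f(B_t) gives d f(B_t) = f'(B_t) dB_t + (1/2) f''(B_t) dt. Compute derivatives of f(x) = -4*cos(2*x)/5:
  f'(x)  = 8*sin(2*x)/5
  f''(x) = 16*cos(2*x)/5
Substitute x = B_t and multiply the f'' term by 1/2:
  drift     = (1/2) * (16*cos(2*x)/5) evaluated at B_t = 8*cos(2*B_t)/5
  diffusion = (8*sin(2*x)/5) evaluated at B_t = 8*sin(2*B_t)/5
Therefore d(-4*cos(2*B_t)/5) = (8*cos(2*B_t)/5) dt + (8*sin(2*B_t)/5) dB_t.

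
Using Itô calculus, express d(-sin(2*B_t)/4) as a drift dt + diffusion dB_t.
d(-sin(2*B_t)/4) = (sin(2*B_t)/2) dt + (-cos(2*B_t)/2) dB_t

Itô's formula for f(B_t) gives d f(B_t) = f'(B_t) dB_t + (1/2) f''(B_t) dt. Compute derivatives of f(x) = -sin(2*x)/4:
  f'(x)  = -cos(2*x)/2
  f''(x) = sin(2*x)
Substitute x = B_t and multiply the f'' term by 1/2:
  drift     = (1/2) * (sin(2*x)) evaluated at B_t = sin(2*B_t)/2
  diffusion = (-cos(2*x)/2) evaluated at B_t = -cos(2*B_t)/2
Therefore d(-sin(2*B_t)/4) = (sin(2*B_t)/2) dt + (-cos(2*B_t)/2) dB_t.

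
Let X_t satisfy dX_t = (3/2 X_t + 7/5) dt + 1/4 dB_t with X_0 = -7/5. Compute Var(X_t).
Var(X_t) = exp(3*t)/48 - 1/48

The variance V(t) = Var(X_t) satisfies V'(t) = 2 a V(t) + c^2 with V(0) = 0 (drift coefficient is linear in X, diffusion is constant). With a = 3/2, c = 1/4, the solution is
  V(t) = (c^2 / (2 a)) * (exp(2 a t) - 1)
       = ((1/4)^2 / (2*(3/2))) * (exp(3 t) - 1)
       = exp(3*t)/48 - 1/48.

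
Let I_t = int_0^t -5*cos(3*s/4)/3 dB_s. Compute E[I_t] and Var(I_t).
E[I_t] = 0; Var(I_t) = 25*t/18 + 25*sin(3*t/2)/27

The Itô integral of a deterministic integrand f(s) has mean 0 because each increment f(s) * (B_{s+ds} - B_s) has mean 0. By the Itô isometry:
  Var( int_0^t f(s) dB_s ) = E[ (int_0^t f(s) dB_s)^2 ] = int_0^t f(s)^2 ds.
Here f(s) = -5*cos(3*s/4)/3, so f(s)^2 = 25*cos(3*s/4)^2/9. Integrate:
  int_0^t (25*cos(3*s/4)^2/9) ds = 25*t/18 + 25*sin(3*t/2)/27.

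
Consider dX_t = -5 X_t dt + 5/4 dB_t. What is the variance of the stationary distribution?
lim Var(X_t) = 5/32

The OU SDE dX = -theta X dt + sigma dB admits the integrating factor exp(theta t): d(exp(theta t) X_t) = sigma exp(theta t) dB_t. Integrating from 0 to t gives X_t = x_0 * exp(-theta t) + sigma * int_0^t exp(-theta (t-s)) dB_s for any initial x_0. The Itô integral has variance (by the Itô isometry) sigma^2 * int_0^t exp(-2 theta (t - s)) ds = sigma^2 * (1 - exp(-2 theta t)) / (2 theta), independent of x_0.
With theta = 5, sigma = 5/4:
  Var(X_t) = (5/4)^2 * (1 - exp(-2*5 t)) / (2 * 5) = 5/32 - 5*exp(-10*t)/32.
As t -> infinity, exp(-2*5 t) -> 0, so the stationary variance is sigma^2 / (2 theta) = 5/32.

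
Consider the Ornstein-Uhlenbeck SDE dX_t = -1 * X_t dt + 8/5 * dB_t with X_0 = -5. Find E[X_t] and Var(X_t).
E[X_t] = -5*exp(-t); Var(X_t) = 32/25 - 32*exp(-2*t)/25

The OU SDE dX = -theta X dt + sigma dB admits the integrating factor exp(theta t): d(exp(theta t) X_t) = sigma exp(theta t) dB_t. Integrating from 0 to t:
  X_t = x_0 * exp(-theta t) + sigma * int_0^t exp(-theta (t-s)) dB_s.
The Itô integral has mean 0 and (by the Itô isometry) variance sigma^2 * int_0^t exp(-2 theta (t - s)) ds = sigma^2 * (1 - exp(-2 theta t)) / (2 theta).
With theta = 1, sigma = 8/5, x_0 = -5:
  E[X_t] = -5 * exp(-1 t) = -5*exp(-t)
  Var(X_t) = (8/5)^2 * (1 - exp(-2*1 t)) / (2 * 1) = 32/25 - 32*exp(-2*t)/25.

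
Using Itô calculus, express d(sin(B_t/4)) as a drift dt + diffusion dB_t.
d(sin(B_t/4)) = (-sin(B_t/4)/32) dt + (cos(B_t/4)/4) dB_t

Itô's formula for f(B_t) gives d f(B_t) = f'(B_t) dB_t + (1/2) f''(B_t) dt. Compute derivatives of f(x) = sin(x/4):
  f'(x)  = cos(x/4)/4
  f''(x) = -sin(x/4)/16
Substitute x = B_t and multiply the f'' term by 1/2:
  drift     = (1/2) * (-sin(x/4)/16) evaluated at B_t = -sin(B_t/4)/32
  diffusion = (cos(x/4)/4) evaluated at B_t = cos(B_t/4)/4
Therefore d(sin(B_t/4)) = (-sin(B_t/4)/32) dt + (cos(B_t/4)/4) dB_t.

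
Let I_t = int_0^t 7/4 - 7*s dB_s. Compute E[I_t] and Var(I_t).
E[I_t] = 0; Var(I_t) = 49*t*(16*t^2 - 12*t + 3)/48

The Itô integral of a deterministic integrand f(s) has mean 0 because each increment f(s) * (B_{s+ds} - B_s) has mean 0. By the Itô isometry:
  Var( int_0^t f(s) dB_s ) = E[ (int_0^t f(s) dB_s)^2 ] = int_0^t f(s)^2 ds.
Here f(s) = 7/4 - 7*s, so f(s)^2 = 49*(4*s - 1)^2/16. Integrate:
  int_0^t (49*(4*s - 1)^2/16) ds = 49*t*(16*t^2 - 12*t + 3)/48.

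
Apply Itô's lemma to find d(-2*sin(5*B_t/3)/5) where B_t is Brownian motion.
d(-2*sin(5*B_t/3)/5) = (5*sin(5*B_t/3)/9) dt + (-2*cos(5*B_t/3)/3) dB_t

Itô's formula for f(B_t) gives d f(B_t) = f'(B_t) dB_t + (1/2) f''(B_t) dt. Compute derivatives of f(x) = -2*sin(5*x/3)/5:
  f'(x)  = -2*cos(5*x/3)/3
  f''(x) = 10*sin(5*x/3)/9
Substitute x = B_t and multiply the f'' term by 1/2:
  drift     = (1/2) * (10*sin(5*x/3)/9) evaluated at B_t = 5*sin(5*B_t/3)/9
  diffusion = (-2*cos(5*x/3)/3) evaluated at B_t = -2*cos(5*B_t/3)/3
Therefore d(-2*sin(5*B_t/3)/5) = (5*sin(5*B_t/3)/9) dt + (-2*cos(5*B_t/3)/3) dB_t.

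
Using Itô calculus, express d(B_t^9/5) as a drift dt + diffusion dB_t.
d(B_t^9/5) = (36*B_t^7/5) dt + (9*B_t^8/5) dB_t

Itô's formula for f(B_t) gives d f(B_t) = f'(B_t) dB_t + (1/2) f''(B_t) dt. Compute derivatives of f(x) = x^9/5:
  f'(x)  = 9*x^8/5
  f''(x) = 72*x^7/5
Substitute x = B_t and multiply the f'' term by 1/2:
  drift     = (1/2) * (72*x^7/5) evaluated at B_t = 36*B_t^7/5
  diffusion = (9*x^8/5) evaluated at B_t = 9*B_t^8/5
Therefore d(B_t^9/5) = (36*B_t^7/5) dt + (9*B_t^8/5) dB_t.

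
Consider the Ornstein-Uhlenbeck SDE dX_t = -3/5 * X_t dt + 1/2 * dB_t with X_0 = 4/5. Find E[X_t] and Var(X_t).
E[X_t] = 4*exp(-3*t/5)/5; Var(X_t) = 5/24 - 5*exp(-6*t/5)/24

The OU SDE dX = -theta X dt + sigma dB admits the integrating factor exp(theta t): d(exp(theta t) X_t) = sigma exp(theta t) dB_t. Integrating from 0 to t:
  X_t = x_0 * exp(-theta t) + sigma * int_0^t exp(-theta (t-s)) dB_s.
The Itô integral has mean 0 and (by the Itô isometry) variance sigma^2 * int_0^t exp(-2 theta (t - s)) ds = sigma^2 * (1 - exp(-2 theta t)) / (2 theta).
With theta = 3/5, sigma = 1/2, x_0 = 4/5:
  E[X_t] = 4/5 * exp(-3/5 t) = 4*exp(-3*t/5)/5
  Var(X_t) = (1/2)^2 * (1 - exp(-2*3/5 t)) / (2 * 3/5) = 5/24 - 5*exp(-6*t/5)/24.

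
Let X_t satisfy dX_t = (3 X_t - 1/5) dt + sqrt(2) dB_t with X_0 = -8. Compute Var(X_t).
Var(X_t) = exp(6*t)/3 - 1/3

The variance V(t) = Var(X_t) satisfies V'(t) = 2 a V(t) + c^2 with V(0) = 0 (drift coefficient is linear in X, diffusion is constant). With a = 3, c = sqrt(2), the solution is
  V(t) = (c^2 / (2 a)) * (exp(2 a t) - 1)
       = (sqrt(2)^2 / (2*3)) * (exp(6 t) - 1)
       = exp(6*t)/3 - 1/3.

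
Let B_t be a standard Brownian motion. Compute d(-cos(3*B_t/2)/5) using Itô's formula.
d(-cos(3*B_t/2)/5) = (9*cos(3*B_t/2)/40) dt + (3*sin(3*B_t/2)/10) dB_t

Itô's formula for f(B_t) gives d f(B_t) = f'(B_t) dB_t + (1/2) f''(B_t) dt. Compute derivatives of f(x) = -cos(3*x/2)/5:
  f'(x)  = 3*sin(3*x/2)/10
  f''(x) = 9*cos(3*x/2)/20
Substitute x = B_t and multiply the f'' term by 1/2:
  drift     = (1/2) * (9*cos(3*x/2)/20) evaluated at B_t = 9*cos(3*B_t/2)/40
  diffusion = (3*sin(3*x/2)/10) evaluated at B_t = 3*sin(3*B_t/2)/10
Therefore d(-cos(3*B_t/2)/5) = (9*cos(3*B_t/2)/40) dt + (3*sin(3*B_t/2)/10) dB_t.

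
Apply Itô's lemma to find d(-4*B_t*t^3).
d(-4*B_t*t^3) = (-12*B_t*t^2) dt + (-4*t^3) dB_t

Itô's formula for f(t, x): d f(t, B_t) = (f_t + (1/2) f_xx) dt + f_x dB_t. Compute partials of f(t, x) = -4*t^3*x:
  f_t(t,x)  = -12*t^2*x
  f_x(t,x)  = -4*t^3
  f_xx(t,x) = 0
Assemble drift = f_t + (1/2) f_xx = -12*t^2*x and diffusion = f_x = -4*t^3. Substituting x = B_t:
  d(-4*B_t*t^3) = (-12*B_t*t^2) dt + (-4*t^3) dB_t.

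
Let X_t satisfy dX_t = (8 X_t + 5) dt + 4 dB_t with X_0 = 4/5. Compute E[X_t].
E[X_t] = 57*exp(8*t)/40 - 5/8

Taking expectations and using E[dB_t] = 0, the mean m(t) = E[X_t] satisfies the ODE m'(t) = a m(t) + b with m(0) = x_0. With a = 8, b = 5, x_0 = 4/5, the solution is
  m(t) = x_0 * exp(a t) + (b/a) * (exp(a t) - 1)
       = (4/5) * exp(8 t) + (5/8) * (exp(8 t) - 1)
       = 57*exp(8*t)/40 - 5/8.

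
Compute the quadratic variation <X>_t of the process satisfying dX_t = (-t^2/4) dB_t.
<X>_t = t^5/80

For an Itô process dX_t = a(t) dt + b(t) dB_t, the quadratic variation is <X>_t = int_0^t b(s)^2 ds (the drift term does not contribute). Here b(s) = -s^2/4, so
  b(s)^2 = s^4/16.
Integrating from 0 to t:
  <X>_t = int_0^t (s^4/16) ds = t^5/80.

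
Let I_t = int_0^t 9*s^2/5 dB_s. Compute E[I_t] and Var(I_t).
E[I_t] = 0; Var(I_t) = 81*t^5/125

The Itô integral of a deterministic integrand f(s) has mean 0 because each increment f(s) * (B_{s+ds} - B_s) has mean 0. By the Itô isometry:
  Var( int_0^t f(s) dB_s ) = E[ (int_0^t f(s) dB_s)^2 ] = int_0^t f(s)^2 ds.
Here f(s) = 9*s^2/5, so f(s)^2 = 81*s^4/25. Integrate:
  int_0^t (81*s^4/25) ds = 81*t^5/125.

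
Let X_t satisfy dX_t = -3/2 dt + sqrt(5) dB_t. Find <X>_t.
<X>_t = 5*t

For an Itô process dX_t = a(t) dt + b(t) dB_t, the quadratic variation is <X>_t = int_0^t b(s)^2 ds (the drift term does not contribute). Here b(s) = sqrt(5), so
  b(s)^2 = 5.
Integrating from 0 to t:
  <X>_t = int_0^t (5) ds = 5*t.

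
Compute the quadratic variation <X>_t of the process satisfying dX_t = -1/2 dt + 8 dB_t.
<X>_t = 64*t

For an Itô process dX_t = a(t) dt + b(t) dB_t, the quadratic variation is <X>_t = int_0^t b(s)^2 ds (the drift term does not contribute). Here b(s) = 8, so
  b(s)^2 = 64.
Integrating from 0 to t:
  <X>_t = int_0^t (64) ds = 64*t.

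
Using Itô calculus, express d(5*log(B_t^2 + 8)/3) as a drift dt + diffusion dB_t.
d(5*log(B_t^2 + 8)/3) = (5*(8 - B_t^2)/(3*(B_t^2 + 8)^2)) dt + (10*B_t/(3*(B_t^2 + 8))) dB_t

Itô's formula for f(B_t) gives d f(B_t) = f'(B_t) dB_t + (1/2) f''(B_t) dt. Compute derivatives of f(x) = 5*log(x^2 + 8)/3:
  f'(x)  = 10*x/(3*(x^2 + 8))
  f''(x) = 10*(8 - x^2)/(3*(x^2 + 8)^2)
Substitute x = B_t and multiply the f'' term by 1/2:
  drift     = (1/2) * (10*(8 - x^2)/(3*(x^2 + 8)^2)) evaluated at B_t = 5*(8 - B_t^2)/(3*(B_t^2 + 8)^2)
  diffusion = (10*x/(3*(x^2 + 8))) evaluated at B_t = 10*B_t/(3*(B_t^2 + 8))
Therefore d(5*log(B_t^2 + 8)/3) = (5*(8 - B_t^2)/(3*(B_t^2 + 8)^2)) dt + (10*B_t/(3*(B_t^2 + 8))) dB_t.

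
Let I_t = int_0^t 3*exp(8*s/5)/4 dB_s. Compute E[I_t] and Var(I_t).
E[I_t] = 0; Var(I_t) = 45*exp(16*t/5)/256 - 45/256

The Itô integral of a deterministic integrand f(s) has mean 0 because each increment f(s) * (B_{s+ds} - B_s) has mean 0. By the Itô isometry:
  Var( int_0^t f(s) dB_s ) = E[ (int_0^t f(s) dB_s)^2 ] = int_0^t f(s)^2 ds.
Here f(s) = 3*exp(8*s/5)/4, so f(s)^2 = 9*exp(16*s/5)/16. Integrate:
  int_0^t (9*exp(16*s/5)/16) ds = 45*exp(16*t/5)/256 - 45/256.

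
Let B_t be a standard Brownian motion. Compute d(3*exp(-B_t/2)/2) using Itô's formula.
d(3*exp(-B_t/2)/2) = (3*exp(-B_t/2)/16) dt + (-3*exp(-B_t/2)/4) dB_t

Itô's formula for f(B_t) gives d f(B_t) = f'(B_t) dB_t + (1/2) f''(B_t) dt. Compute derivatives of f(x) = 3*exp(-x/2)/2:
  f'(x)  = -3*exp(-x/2)/4
  f''(x) = 3*exp(-x/2)/8
Substitute x = B_t and multiply the f'' term by 1/2:
  drift     = (1/2) * (3*exp(-x/2)/8) evaluated at B_t = 3*exp(-B_t/2)/16
  diffusion = (-3*exp(-x/2)/4) evaluated at B_t = -3*exp(-B_t/2)/4
Therefore d(3*exp(-B_t/2)/2) = (3*exp(-B_t/2)/16) dt + (-3*exp(-B_t/2)/4) dB_t.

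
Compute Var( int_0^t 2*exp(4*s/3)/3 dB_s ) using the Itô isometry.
Var = exp(8*t/3)/6 - 1/6

The Itô integral of a deterministic integrand f(s) has mean 0 because each increment f(s) * (B_{s+ds} - B_s) has mean 0. By the Itô isometry:
  Var( int_0^t f(s) dB_s ) = E[ (int_0^t f(s) dB_s)^2 ] = int_0^t f(s)^2 ds.
Here f(s) = 2*exp(4*s/3)/3, so f(s)^2 = 4*exp(8*s/3)/9. Integrate:
  int_0^t (4*exp(8*s/3)/9) ds = exp(8*t/3)/6 - 1/6.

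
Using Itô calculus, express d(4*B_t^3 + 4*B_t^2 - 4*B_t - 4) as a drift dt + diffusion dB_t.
d(4*B_t^3 + 4*B_t^2 - 4*B_t - 4) = (12*B_t + 4) dt + (12*B_t^2 + 8*B_t - 4) dB_t

Itô's formula for f(B_t) gives d f(B_t) = f'(B_t) dB_t + (1/2) f''(B_t) dt. Compute derivatives of f(x) = 4*x^3 + 4*x^2 - 4*x - 4:
  f'(x)  = 12*x^2 + 8*x - 4
  f''(x) = 24*x + 8
Substitute x = B_t and multiply the f'' term by 1/2:
  drift     = (1/2) * (24*x + 8) evaluated at B_t = 12*B_t + 4
  diffusion = (12*x^2 + 8*x - 4) evaluated at B_t = 12*B_t^2 + 8*B_t - 4
Therefore d(4*B_t^3 + 4*B_t^2 - 4*B_t - 4) = (12*B_t + 4) dt + (12*B_t^2 + 8*B_t - 4) dB_t.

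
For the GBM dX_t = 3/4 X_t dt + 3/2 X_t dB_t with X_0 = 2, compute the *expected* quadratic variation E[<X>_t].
E[<X>_t] = 12*exp(15*t/4)/5 - 12/5

<X>_t = int_0^t ((3/2) * X_s)^2 ds. Taking expectation inside the integral: E[<X>_t] = (3/2)^2 * int_0^t E[X_s^2] ds. For GBM, E[X_s^2] = x_0^2 * exp((2 mu + sigma^2) s). Integrating:
  E[<X>_t] = (3/2)^2 * 2^2 * (exp((2*(3/4) + (3/2)^2) t) - 1) / (2*(3/4) + (3/2)^2)
           = (3/2)^2 * 2^2 * (exp((15/4) t) - 1) / (15/4) = 12*exp(15*t/4)/5 - 12/5.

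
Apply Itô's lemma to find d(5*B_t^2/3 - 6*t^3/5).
d(5*B_t^2/3 - 6*t^3/5) = (5/3 - 18*t^2/5) dt + (10*B_t/3) dB_t

Itô's formula for f(t, x): d f(t, B_t) = (f_t + (1/2) f_xx) dt + f_x dB_t. Compute partials of f(t, x) = -6*t^3/5 + 5*x^2/3:
  f_t(t,x)  = -18*t^2/5
  f_x(t,x)  = 10*x/3
  f_xx(t,x) = 10/3
Assemble drift = f_t + (1/2) f_xx = 5/3 - 18*t^2/5 and diffusion = f_x = 10*x/3. Substituting x = B_t:
  d(5*B_t^2/3 - 6*t^3/5) = (5/3 - 18*t^2/5) dt + (10*B_t/3) dB_t.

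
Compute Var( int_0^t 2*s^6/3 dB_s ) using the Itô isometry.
Var = 4*t^13/117

The Itô integral of a deterministic integrand f(s) has mean 0 because each increment f(s) * (B_{s+ds} - B_s) has mean 0. By the Itô isometry:
  Var( int_0^t f(s) dB_s ) = E[ (int_0^t f(s) dB_s)^2 ] = int_0^t f(s)^2 ds.
Here f(s) = 2*s^6/3, so f(s)^2 = 4*s^12/9. Integrate:
  int_0^t (4*s^12/9) ds = 4*t^13/117.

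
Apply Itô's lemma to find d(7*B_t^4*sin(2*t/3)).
d(7*B_t^4*sin(2*t/3)) = (14*B_t^2*(B_t^2*cos(2*t/3) + 9*sin(2*t/3))/3) dt + (28*B_t^3*sin(2*t/3)) dB_t

Itô's formula for f(t, x): d f(t, B_t) = (f_t + (1/2) f_xx) dt + f_x dB_t. Compute partials of f(t, x) = 7*x^4*sin(2*t/3):
  f_t(t,x)  = 14*x^4*cos(2*t/3)/3
  f_x(t,x)  = 28*x^3*sin(2*t/3)
  f_xx(t,x) = 84*x^2*sin(2*t/3)
Assemble drift = f_t + (1/2) f_xx = 14*x^2*(x^2*cos(2*t/3) + 9*sin(2*t/3))/3 and diffusion = f_x = 28*x^3*sin(2*t/3). Substituting x = B_t:
  d(7*B_t^4*sin(2*t/3)) = (14*B_t^2*(B_t^2*cos(2*t/3) + 9*sin(2*t/3))/3) dt + (28*B_t^3*sin(2*t/3)) dB_t.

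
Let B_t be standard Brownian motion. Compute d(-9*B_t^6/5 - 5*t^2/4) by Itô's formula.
d(-9*B_t^6/5 - 5*t^2/4) = (-27*B_t^4 - 5*t/2) dt + (-54*B_t^5/5) dB_t

Itô's formula for f(t, x): d f(t, B_t) = (f_t + (1/2) f_xx) dt + f_x dB_t. Compute partials of f(t, x) = -5*t^2/4 - 9*x^6/5:
  f_t(t,x)  = -5*t/2
  f_x(t,x)  = -54*x^5/5
  f_xx(t,x) = -54*x^4
Assemble drift = f_t + (1/2) f_xx = -5*t/2 - 27*x^4 and diffusion = f_x = -54*x^5/5. Substituting x = B_t:
  d(-9*B_t^6/5 - 5*t^2/4) = (-27*B_t^4 - 5*t/2) dt + (-54*B_t^5/5) dB_t.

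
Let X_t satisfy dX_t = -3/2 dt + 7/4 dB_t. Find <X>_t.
<X>_t = 49*t/16

For an Itô process dX_t = a(t) dt + b(t) dB_t, the quadratic variation is <X>_t = int_0^t b(s)^2 ds (the drift term does not contribute). Here b(s) = 7/4, so
  b(s)^2 = 49/16.
Integrating from 0 to t:
  <X>_t = int_0^t (49/16) ds = 49*t/16.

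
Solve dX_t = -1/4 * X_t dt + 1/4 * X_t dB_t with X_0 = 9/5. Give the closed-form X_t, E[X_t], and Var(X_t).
X_t = 9/5 * exp((-9/32) t + (1/4) B_t); E[X_t] = 9*exp(-t/4)/5; Var(X_t) = (81*exp(t/16) - 81)*exp(-t/2)/25

For GBM dX = mu X dt + sigma X dB with X_0 = x_0, apply Itô to Y = log X: dY = (mu - sigma^2/2) dt + sigma dB, so Y_t = log(x_0) + (mu - sigma^2/2) t + sigma B_t and hence X_t = x_0 * exp((mu - sigma^2/2) t + sigma B_t).
With mu = -1/4, sigma = 1/4, x_0 = 9/5, this gives:
  X_t = 9/5 * exp((-9/32) * t + (1/4) * B_t).
Since sigma*B_t ~ Normal(0, sigma^2 t), E[exp(sigma*B_t)] = exp(sigma^2 t / 2); so E[X_t] = x_0 * exp((mu - sigma^2/2) t) * exp(sigma^2 t / 2) = x_0 * exp(mu t) = 9*exp(-t/4)/5.
Var(X_t) = E[X_t^2] - (E[X_t])^2 = x_0^2 * exp(2 mu t) * (exp(sigma^2 t) - 1) = (81*exp(t/16) - 81)*exp(-t/2)/25.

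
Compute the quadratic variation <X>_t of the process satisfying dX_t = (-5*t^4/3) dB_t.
<X>_t = 25*t^9/81

For an Itô process dX_t = a(t) dt + b(t) dB_t, the quadratic variation is <X>_t = int_0^t b(s)^2 ds (the drift term does not contribute). Here b(s) = -5*s^4/3, so
  b(s)^2 = 25*s^8/9.
Integrating from 0 to t:
  <X>_t = int_0^t (25*s^8/9) ds = 25*t^9/81.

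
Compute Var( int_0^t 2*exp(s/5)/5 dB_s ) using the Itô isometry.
Var = 2*exp(2*t/5)/5 - 2/5

The Itô integral of a deterministic integrand f(s) has mean 0 because each increment f(s) * (B_{s+ds} - B_s) has mean 0. By the Itô isometry:
  Var( int_0^t f(s) dB_s ) = E[ (int_0^t f(s) dB_s)^2 ] = int_0^t f(s)^2 ds.
Here f(s) = 2*exp(s/5)/5, so f(s)^2 = 4*exp(2*s/5)/25. Integrate:
  int_0^t (4*exp(2*s/5)/25) ds = 2*exp(2*t/5)/5 - 2/5.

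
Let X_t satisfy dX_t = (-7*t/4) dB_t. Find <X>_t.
<X>_t = 49*t^3/48

For an Itô process dX_t = a(t) dt + b(t) dB_t, the quadratic variation is <X>_t = int_0^t b(s)^2 ds (the drift term does not contribute). Here b(s) = -7*s/4, so
  b(s)^2 = 49*s^2/16.
Integrating from 0 to t:
  <X>_t = int_0^t (49*s^2/16) ds = 49*t^3/48.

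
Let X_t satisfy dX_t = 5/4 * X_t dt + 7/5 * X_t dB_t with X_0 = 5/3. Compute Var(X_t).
Var(X_t) = 25*(exp(49*t/25) - 1)*exp(5*t/2)/9

For GBM dX = mu X dt + sigma X dB with X_0 = x_0, apply Itô to Y = log X: dY = (mu - sigma^2/2) dt + sigma dB, so Y_t = log(x_0) + (mu - sigma^2/2) t + sigma B_t and hence X_t = x_0 * exp((mu - sigma^2/2) t + sigma B_t).
With mu = 5/4, sigma = 7/5, x_0 = 5/3, this gives:
  X_t = 5/3 * exp((27/100) * t + (7/5) * B_t).
Since sigma*B_t ~ Normal(0, sigma^2 t), E[exp(sigma*B_t)] = exp(sigma^2 t / 2); so E[X_t] = x_0 * exp((mu - sigma^2/2) t) * exp(sigma^2 t / 2) = x_0 * exp(mu t) = 5*exp(5*t/4)/3.
Var(X_t) = E[X_t^2] - (E[X_t])^2 = x_0^2 * exp(2 mu t) * (exp(sigma^2 t) - 1) = 25*(exp(49*t/25) - 1)*exp(5*t/2)/9.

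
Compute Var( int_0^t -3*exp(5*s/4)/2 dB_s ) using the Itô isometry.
Var = 9*exp(5*t/2)/10 - 9/10

The Itô integral of a deterministic integrand f(s) has mean 0 because each increment f(s) * (B_{s+ds} - B_s) has mean 0. By the Itô isometry:
  Var( int_0^t f(s) dB_s ) = E[ (int_0^t f(s) dB_s)^2 ] = int_0^t f(s)^2 ds.
Here f(s) = -3*exp(5*s/4)/2, so f(s)^2 = 9*exp(5*s/2)/4. Integrate:
  int_0^t (9*exp(5*s/2)/4) ds = 9*exp(5*t/2)/10 - 9/10.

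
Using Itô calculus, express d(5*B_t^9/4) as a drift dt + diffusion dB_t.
d(5*B_t^9/4) = (45*B_t^7) dt + (45*B_t^8/4) dB_t

Itô's formula for f(B_t) gives d f(B_t) = f'(B_t) dB_t + (1/2) f''(B_t) dt. Compute derivatives of f(x) = 5*x^9/4:
  f'(x)  = 45*x^8/4
  f''(x) = 90*x^7
Substitute x = B_t and multiply the f'' term by 1/2:
  drift     = (1/2) * (90*x^7) evaluated at B_t = 45*B_t^7
  diffusion = (45*x^8/4) evaluated at B_t = 45*B_t^8/4
Therefore d(5*B_t^9/4) = (45*B_t^7) dt + (45*B_t^8/4) dB_t.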